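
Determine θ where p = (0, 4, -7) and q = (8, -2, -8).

p·q = 0·8 + 4·(-2) + (-7)·(-8) = 0 - 8 + 56 = 48
|p| = √(0² + 4² + (-7)²) = √65 ≈ 8.062
|q| = √(8² + (-2)² + (-8)²) = √132 ≈ 11.49
cos θ = (p·q)/(|p||q|) = 48/(8.062·11.49) ≈ 0.5182
θ = arccos(0.5182) ≈ 58.79°

58.79°


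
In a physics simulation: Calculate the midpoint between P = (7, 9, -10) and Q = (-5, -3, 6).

M = ((x₁+x₂)/2, (y₁+y₂)/2, (z₁+z₂)/2)
  = ((7 - 5)/2, (9 - 3)/2, (-10 + 6)/2)
  = (2/2, 6/2, -4/2)
  = (1, 3, -2)

(1, 3, -2)


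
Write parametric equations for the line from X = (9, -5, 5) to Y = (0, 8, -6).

Direction vector d = Y - X = (0 - 9, 8 + 5, -6 - 5) = (-9, 13, -11)
Parametric form r = X + t·d:
x = 9 - 9t, y = -5 + 13t, z = 5 - 11t

x = 9 - 9t, y = -5 + 13t, z = 5 - 11t


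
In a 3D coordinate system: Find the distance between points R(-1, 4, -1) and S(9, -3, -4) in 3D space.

d = √[(x₂-x₁)² + (y₂-y₁)² + (z₂-z₁)²]
  = √[10² + (-7)² + (-3)²]
  = √[100 + 49 + 9]
  = √158
  ≈ 12.57

12.57


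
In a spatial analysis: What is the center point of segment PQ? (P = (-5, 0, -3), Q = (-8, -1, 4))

M = ((x₁+x₂)/2, (y₁+y₂)/2, (z₁+z₂)/2)
  = ((-5 - 8)/2, (0 - 1)/2, (-3 + 4)/2)
  = (-13/2, -1/2, 1/2)
  = (-6.5, -0.5, 0.5)

(-6.5, -0.5, 0.5)


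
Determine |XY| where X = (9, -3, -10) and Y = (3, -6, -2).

d = √[(x₂-x₁)² + (y₂-y₁)² + (z₂-z₁)²]
  = √[(-6)² + (-3)² + 8²]
  = √[36 + 9 + 64]
  = √109
  ≈ 10.44

10.44


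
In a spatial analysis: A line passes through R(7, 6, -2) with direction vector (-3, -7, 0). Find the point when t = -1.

P(t) = R + t·d
  = (7 + (-3)·(-1), 6 + (-7)·(-1), -2 + 0·(-1))
  = (7 + 3, 6 + 7, -2 + 0)
  = (10, 13, -2)

(10, 13, -2)


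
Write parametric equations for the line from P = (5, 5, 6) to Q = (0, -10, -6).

Direction vector d = Q - P = (0 - 5, -10 - 5, -6 - 6) = (-5, -15, -12)
Parametric form r = P + t·d:
x = 5 - 5t, y = 5 - 15t, z = 6 - 12t

x = 5 - 5t, y = 5 - 15t, z = 6 - 12t


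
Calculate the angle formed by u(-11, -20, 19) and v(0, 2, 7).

u·v = (-11)·0 + (-20)·2 + 19·7 = 0 - 40 + 133 = 93
|u| = √((-11)² + (-20)² + 19²) = √882 ≈ 29.7
|v| = √(0² + 2² + 7²) = √53 ≈ 7.28
cos θ = (u·v)/(|u||v|) = 93/(29.7·7.28) ≈ 0.4301
θ = arccos(0.4301) ≈ 64.52°

64.52°


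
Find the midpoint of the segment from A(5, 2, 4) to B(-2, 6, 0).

M = ((x₁+x₂)/2, (y₁+y₂)/2, (z₁+z₂)/2)
  = ((5 - 2)/2, (2 + 6)/2, (4 + 0)/2)
  = (3/2, 8/2, 4/2)
  = (1.5, 4, 2)

(1.5, 4, 2)


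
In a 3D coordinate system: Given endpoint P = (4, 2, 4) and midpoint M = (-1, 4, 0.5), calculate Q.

Q = 2M - P
  = (2·(-1) - 4, 2·4 - 2, 2·0.5 - 4)
  = (-2 - 4, 8 - 2, 1 - 4)
  = (-6, 6, -3)

(-6, 6, -3)


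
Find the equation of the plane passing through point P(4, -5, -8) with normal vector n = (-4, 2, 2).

The plane through P with normal n = (a, b, c) satisfies n·(r - P) = 0,
i.e. ax + by + cz = a·x₀ + b·y₀ + c·z₀.
d = (-4)·4 + 2·(-5) + 2·(-8)
  = -16 - 10 - 16
  = -42
Equation: -4x + 2y + 2z = -42

-4x + 2y + 2z = -42


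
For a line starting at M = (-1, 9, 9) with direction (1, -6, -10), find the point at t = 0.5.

P(t) = M + t·d
  = (-1 + 1·0.5, 9 + (-6)·0.5, 9 + (-10)·0.5)
  = (-1 + 0.5, 9 - 3, 9 - 5)
  = (-0.5, 6, 4)

(-0.5, 6, 4)


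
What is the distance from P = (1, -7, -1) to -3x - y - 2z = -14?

distance = |a·x₀ + b·y₀ + c·z₀ - d| / √(a² + b² + c²)
  = |(-3)·1 + (-1)·(-7) + (-2)·(-1) - (-14)| / √((-3)² + (-1)² + (-2)²)
  = |-3 + 7 + 2 + 14| / √(9 + 1 + 4)
  = |20| / √14
  = 20 / 3.742
  ≈ 5.345

5.345


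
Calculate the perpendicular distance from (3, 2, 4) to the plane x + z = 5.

distance = |a·x₀ + b·y₀ + c·z₀ - d| / √(a² + b² + c²)
  = |1·3 + 0·2 + 1·4 - 5| / √(1² + 0² + 1²)
  = |3 + 0 + 4 - 5| / √(1 + 0 + 1)
  = |2| / √2
  = 2 / 1.414
  ≈ 1.414

1.414


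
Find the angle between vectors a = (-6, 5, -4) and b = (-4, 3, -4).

a·b = (-6)·(-4) + 5·3 + (-4)·(-4) = 24 + 15 + 16 = 55
|a| = √((-6)² + 5² + (-4)²) = √77 ≈ 8.775
|b| = √((-4)² + 3² + (-4)²) = √41 ≈ 6.403
cos θ = (a·b)/(|a||b|) = 55/(8.775·6.403) ≈ 0.9789
θ = arccos(0.9789) ≈ 11.8°

11.8°


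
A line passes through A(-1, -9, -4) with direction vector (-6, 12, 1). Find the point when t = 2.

P(t) = A + t·d
  = (-1 + (-6)·2, -9 + 12·2, -4 + 1·2)
  = (-1 - 12, -9 + 24, -4 + 2)
  = (-13, 15, -2)

(-13, 15, -2)


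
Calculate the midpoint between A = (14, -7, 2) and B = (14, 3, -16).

M = ((x₁+x₂)/2, (y₁+y₂)/2, (z₁+z₂)/2)
  = ((14 + 14)/2, (-7 + 3)/2, (2 - 16)/2)
  = (28/2, -4/2, -14/2)
  = (14, -2, -7)

(14, -2, -7)


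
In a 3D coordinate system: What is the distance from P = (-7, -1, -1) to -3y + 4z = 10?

distance = |a·x₀ + b·y₀ + c·z₀ - d| / √(a² + b² + c²)
  = |0·(-7) + (-3)·(-1) + 4·(-1) - 10| / √(0² + (-3)² + 4²)
  = |0 + 3 - 4 - 10| / √(0 + 9 + 16)
  = |-11| / √25
  = 11 / 5
  ≈ 2.2

2.2


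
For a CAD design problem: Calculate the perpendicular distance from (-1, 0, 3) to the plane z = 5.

distance = |a·x₀ + b·y₀ + c·z₀ - d| / √(a² + b² + c²)
  = |0·(-1) + 0·0 + 1·3 - 5| / √(0² + 0² + 1²)
  = |0 + 0 + 3 - 5| / √(0 + 0 + 1)
  = |-2| / √1
  = 2 / 1
  ≈ 2

2


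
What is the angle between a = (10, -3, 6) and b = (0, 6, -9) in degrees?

a·b = 10·0 + (-3)·6 + 6·(-9) = 0 - 18 - 54 = -72
|a| = √(10² + (-3)² + 6²) = √145 ≈ 12.04
|b| = √(0² + 6² + (-9)²) = √117 ≈ 10.82
cos θ = (a·b)/(|a||b|) = -72/(12.04·10.82) ≈ -0.5528
θ = arccos(-0.5528) ≈ 123.6°

123.6°


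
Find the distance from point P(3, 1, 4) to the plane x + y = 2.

distance = |a·x₀ + b·y₀ + c·z₀ - d| / √(a² + b² + c²)
  = |1·3 + 1·1 + 0·4 - 2| / √(1² + 1² + 0²)
  = |3 + 1 + 0 - 2| / √(1 + 1 + 0)
  = |2| / √2
  = 2 / 1.414
  ≈ 1.414

1.414


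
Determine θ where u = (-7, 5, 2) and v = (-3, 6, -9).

u·v = (-7)·(-3) + 5·6 + 2·(-9) = 21 + 30 - 18 = 33
|u| = √((-7)² + 5² + 2²) = √78 ≈ 8.832
|v| = √((-3)² + 6² + (-9)²) = √126 ≈ 11.22
cos θ = (u·v)/(|u||v|) = 33/(8.832·11.22) ≈ 0.3329
θ = arccos(0.3329) ≈ 70.56°

70.56°


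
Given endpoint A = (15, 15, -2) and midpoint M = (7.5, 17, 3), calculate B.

B = 2M - A
  = (2·7.5 - 15, 2·17 - 15, 2·3 - (-2))
  = (15 - 15, 34 - 15, 6 + 2)
  = (0, 19, 8)

(0, 19, 8)


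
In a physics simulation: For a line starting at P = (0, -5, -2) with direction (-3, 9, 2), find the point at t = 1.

P(t) = P + t·d
  = (0 + (-3)·1, -5 + 9·1, -2 + 2·1)
  = (0 - 3, -5 + 9, -2 + 2)
  = (-3, 4, 0)

(-3, 4, 0)


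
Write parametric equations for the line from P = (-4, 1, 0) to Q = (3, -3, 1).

Direction vector d = Q - P = (3 + 4, -3 - 1, 1 + 0) = (7, -4, 1)
Parametric form r = P + t·d:
x = -4 + 7t, y = 1 - 4t, z = 0 + t

x = -4 + 7t, y = 1 - 4t, z = 0 + t


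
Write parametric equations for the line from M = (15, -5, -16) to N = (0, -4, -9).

Direction vector d = N - M = (0 - 15, -4 + 5, -9 + 16) = (-15, 1, 7)
Parametric form r = M + t·d:
x = 15 - 15t, y = -5 + t, z = -16 + 7t

x = 15 - 15t, y = -5 + t, z = -16 + 7t


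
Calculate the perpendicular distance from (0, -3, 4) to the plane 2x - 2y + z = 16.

distance = |a·x₀ + b·y₀ + c·z₀ - d| / √(a² + b² + c²)
  = |2·0 + (-2)·(-3) + 1·4 - 16| / √(2² + (-2)² + 1²)
  = |0 + 6 + 4 - 16| / √(4 + 4 + 1)
  = |-6| / √9
  = 6 / 3
  ≈ 2

2


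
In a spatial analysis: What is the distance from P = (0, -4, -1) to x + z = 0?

distance = |a·x₀ + b·y₀ + c·z₀ - d| / √(a² + b² + c²)
  = |1·0 + 0·(-4) + 1·(-1) - 0| / √(1² + 0² + 1²)
  = |0 + 0 - 1 + 0| / √(1 + 0 + 1)
  = |-1| / √2
  = 1 / 1.414
  ≈ 0.7071

0.7071


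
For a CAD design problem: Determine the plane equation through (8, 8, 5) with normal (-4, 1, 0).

The plane through P with normal n = (a, b, c) satisfies n·(r - P) = 0,
i.e. ax + by + cz = a·x₀ + b·y₀ + c·z₀.
d = (-4)·8 + 1·8 + 0·5
  = -32 + 8 + 0
  = -24
Equation: -4x + y = -24

-4x + y = -24


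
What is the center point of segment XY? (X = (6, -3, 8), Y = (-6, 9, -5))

M = ((x₁+x₂)/2, (y₁+y₂)/2, (z₁+z₂)/2)
  = ((6 - 6)/2, (-3 + 9)/2, (8 - 5)/2)
  = (0/2, 6/2, 3/2)
  = (0, 3, 1.5)

(0, 3, 1.5)


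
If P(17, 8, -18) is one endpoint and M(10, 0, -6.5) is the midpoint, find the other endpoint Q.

Q = 2M - P
  = (2·10 - 17, 2·0 - 8, 2·(-6.5) - (-18))
  = (20 - 17, 0 - 8, -13 + 18)
  = (3, -8, 5)

(3, -8, 5)


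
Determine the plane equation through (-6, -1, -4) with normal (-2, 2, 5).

The plane through P with normal n = (a, b, c) satisfies n·(r - P) = 0,
i.e. ax + by + cz = a·x₀ + b·y₀ + c·z₀.
d = (-2)·(-6) + 2·(-1) + 5·(-4)
  = 12 - 2 - 20
  = -10
Equation: -2x + 2y + 5z = -10

-2x + 2y + 5z = -10


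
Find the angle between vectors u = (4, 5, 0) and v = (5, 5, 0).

u·v = 4·5 + 5·5 + 0·0 = 20 + 25 + 0 = 45
|u| = √(4² + 5² + 0²) = √41 ≈ 6.403
|v| = √(5² + 5² + 0²) = √50 ≈ 7.071
cos θ = (u·v)/(|u||v|) = 45/(6.403·7.071) ≈ 0.9939
θ = arccos(0.9939) ≈ 6.34°

6.34°


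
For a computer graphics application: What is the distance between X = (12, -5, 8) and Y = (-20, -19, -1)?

d = √[(x₂-x₁)² + (y₂-y₁)² + (z₂-z₁)²]
  = √[(-32)² + (-14)² + (-9)²]
  = √[1024 + 196 + 81]
  = √1301
  ≈ 36.07

36.07


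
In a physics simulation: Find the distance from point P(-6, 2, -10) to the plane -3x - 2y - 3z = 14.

distance = |a·x₀ + b·y₀ + c·z₀ - d| / √(a² + b² + c²)
  = |(-3)·(-6) + (-2)·2 + (-3)·(-10) - 14| / √((-3)² + (-2)² + (-3)²)
  = |18 - 4 + 30 - 14| / √(9 + 4 + 9)
  = |30| / √22
  = 30 / 4.69
  ≈ 6.396

6.396


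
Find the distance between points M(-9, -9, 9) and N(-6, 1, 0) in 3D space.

d = √[(x₂-x₁)² + (y₂-y₁)² + (z₂-z₁)²]
  = √[3² + 10² + (-9)²]
  = √[9 + 100 + 81]
  = √190
  ≈ 13.78

13.78


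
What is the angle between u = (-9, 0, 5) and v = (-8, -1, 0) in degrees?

u·v = (-9)·(-8) + 0·(-1) + 5·0 = 72 + 0 + 0 = 72
|u| = √((-9)² + 0² + 5²) = √106 ≈ 10.3
|v| = √((-8)² + (-1)² + 0²) = √65 ≈ 8.062
cos θ = (u·v)/(|u||v|) = 72/(10.3·8.062) ≈ 0.8674
θ = arccos(0.8674) ≈ 29.84°

29.84°


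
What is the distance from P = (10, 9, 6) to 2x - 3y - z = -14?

distance = |a·x₀ + b·y₀ + c·z₀ - d| / √(a² + b² + c²)
  = |2·10 + (-3)·9 + (-1)·6 - (-14)| / √(2² + (-3)² + (-1)²)
  = |20 - 27 - 6 + 14| / √(4 + 9 + 1)
  = |1| / √14
  = 1 / 3.742
  ≈ 0.2673

0.2673


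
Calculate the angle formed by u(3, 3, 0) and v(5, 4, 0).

u·v = 3·5 + 3·4 + 0·0 = 15 + 12 + 0 = 27
|u| = √(3² + 3² + 0²) = √18 ≈ 4.243
|v| = √(5² + 4² + 0²) = √41 ≈ 6.403
cos θ = (u·v)/(|u||v|) = 27/(4.243·6.403) ≈ 0.9939
θ = arccos(0.9939) ≈ 6.34°

6.34°


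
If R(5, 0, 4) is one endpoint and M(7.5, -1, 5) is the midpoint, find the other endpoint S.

S = 2M - R
  = (2·7.5 - 5, 2·(-1) - 0, 2·5 - 4)
  = (15 - 5, -2 + 0, 10 - 4)
  = (10, -2, 6)

(10, -2, 6)


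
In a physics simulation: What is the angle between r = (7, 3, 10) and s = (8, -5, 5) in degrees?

r·s = 7·8 + 3·(-5) + 10·5 = 56 - 15 + 50 = 91
|r| = √(7² + 3² + 10²) = √158 ≈ 12.57
|s| = √(8² + (-5)² + 5²) = √114 ≈ 10.68
cos θ = (r·s)/(|r||s|) = 91/(12.57·10.68) ≈ 0.678
θ = arccos(0.678) ≈ 47.31°

47.31°


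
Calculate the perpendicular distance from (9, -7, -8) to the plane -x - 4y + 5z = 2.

distance = |a·x₀ + b·y₀ + c·z₀ - d| / √(a² + b² + c²)
  = |(-1)·9 + (-4)·(-7) + 5·(-8) - 2| / √((-1)² + (-4)² + 5²)
  = |-9 + 28 - 40 - 2| / √(1 + 16 + 25)
  = |-23| / √42
  = 23 / 6.481
  ≈ 3.549

3.549


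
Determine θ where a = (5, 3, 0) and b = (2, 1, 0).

a·b = 5·2 + 3·1 + 0·0 = 10 + 3 + 0 = 13
|a| = √(5² + 3² + 0²) = √34 ≈ 5.831
|b| = √(2² + 1² + 0²) = √5 ≈ 2.236
cos θ = (a·b)/(|a||b|) = 13/(5.831·2.236) ≈ 0.9971
θ = arccos(0.9971) ≈ 4.399°

4.399°


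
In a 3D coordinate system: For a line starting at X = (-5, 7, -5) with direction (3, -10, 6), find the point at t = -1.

P(t) = X + t·d
  = (-5 + 3·(-1), 7 + (-10)·(-1), -5 + 6·(-1))
  = (-5 - 3, 7 + 10, -5 - 6)
  = (-8, 17, -11)

(-8, 17, -11)


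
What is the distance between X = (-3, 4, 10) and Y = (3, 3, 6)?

d = √[(x₂-x₁)² + (y₂-y₁)² + (z₂-z₁)²]
  = √[6² + (-1)² + (-4)²]
  = √[36 + 1 + 16]
  = √53
  ≈ 7.28

7.28


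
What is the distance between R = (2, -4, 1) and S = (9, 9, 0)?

d = √[(x₂-x₁)² + (y₂-y₁)² + (z₂-z₁)²]
  = √[7² + 13² + (-1)²]
  = √[49 + 169 + 1]
  = √219
  ≈ 14.8

14.8


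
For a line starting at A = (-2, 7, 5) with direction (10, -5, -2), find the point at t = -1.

P(t) = A + t·d
  = (-2 + 10·(-1), 7 + (-5)·(-1), 5 + (-2)·(-1))
  = (-2 - 10, 7 + 5, 5 + 2)
  = (-12, 12, 7)

(-12, 12, 7)


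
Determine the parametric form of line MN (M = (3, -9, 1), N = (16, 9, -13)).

Direction vector d = N - M = (16 - 3, 9 + 9, -13 - 1) = (13, 18, -14)
Parametric form r = M + t·d:
x = 3 + 13t, y = -9 + 18t, z = 1 - 14t

x = 3 + 13t, y = -9 + 18t, z = 1 - 14t


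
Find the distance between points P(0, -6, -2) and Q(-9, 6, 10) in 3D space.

d = √[(x₂-x₁)² + (y₂-y₁)² + (z₂-z₁)²]
  = √[(-9)² + 12² + 12²]
  = √[81 + 144 + 144]
  = √369
  ≈ 19.21

19.21


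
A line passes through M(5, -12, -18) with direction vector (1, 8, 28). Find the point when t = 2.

P(t) = M + t·d
  = (5 + 1·2, -12 + 8·2, -18 + 28·2)
  = (5 + 2, -12 + 16, -18 + 56)
  = (7, 4, 38)

(7, 4, 38)


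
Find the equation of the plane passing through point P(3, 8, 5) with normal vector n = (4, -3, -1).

The plane through P with normal n = (a, b, c) satisfies n·(r - P) = 0,
i.e. ax + by + cz = a·x₀ + b·y₀ + c·z₀.
d = 4·3 + (-3)·8 + (-1)·5
  = 12 - 24 - 5
  = -17
Equation: 4x - 3y - z = -17

4x - 3y - z = -17


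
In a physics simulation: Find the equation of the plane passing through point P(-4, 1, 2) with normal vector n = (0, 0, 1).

The plane through P with normal n = (a, b, c) satisfies n·(r - P) = 0,
i.e. ax + by + cz = a·x₀ + b·y₀ + c·z₀.
d = 0·(-4) + 0·1 + 1·2
  = 0 + 0 + 2
  = 2
Equation: z = 2

z = 2


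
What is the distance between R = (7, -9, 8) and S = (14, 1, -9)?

d = √[(x₂-x₁)² + (y₂-y₁)² + (z₂-z₁)²]
  = √[7² + 10² + (-17)²]
  = √[49 + 100 + 289]
  = √438
  ≈ 20.93

20.93


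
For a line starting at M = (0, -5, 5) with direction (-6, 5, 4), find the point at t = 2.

P(t) = M + t·d
  = (0 + (-6)·2, -5 + 5·2, 5 + 4·2)
  = (0 - 12, -5 + 10, 5 + 8)
  = (-12, 5, 13)

(-12, 5, 13)


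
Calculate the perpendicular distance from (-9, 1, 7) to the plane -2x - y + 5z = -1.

distance = |a·x₀ + b·y₀ + c·z₀ - d| / √(a² + b² + c²)
  = |(-2)·(-9) + (-1)·1 + 5·7 - (-1)| / √((-2)² + (-1)² + 5²)
  = |18 - 1 + 35 + 1| / √(4 + 1 + 25)
  = |53| / √30
  = 53 / 5.477
  ≈ 9.676

9.676


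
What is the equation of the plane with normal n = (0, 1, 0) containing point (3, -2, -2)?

The plane through P with normal n = (a, b, c) satisfies n·(r - P) = 0,
i.e. ax + by + cz = a·x₀ + b·y₀ + c·z₀.
d = 0·3 + 1·(-2) + 0·(-2)
  = 0 - 2 + 0
  = -2
Equation: y = -2

y = -2


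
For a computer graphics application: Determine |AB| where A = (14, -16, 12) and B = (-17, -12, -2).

d = √[(x₂-x₁)² + (y₂-y₁)² + (z₂-z₁)²]
  = √[(-31)² + 4² + (-14)²]
  = √[961 + 16 + 196]
  = √1173
  ≈ 34.25

34.25


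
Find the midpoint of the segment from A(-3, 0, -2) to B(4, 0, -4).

M = ((x₁+x₂)/2, (y₁+y₂)/2, (z₁+z₂)/2)
  = ((-3 + 4)/2, (0 + 0)/2, (-2 - 4)/2)
  = (1/2, 0/2, -6/2)
  = (0.5, 0, -3)

(0.5, 0, -3)


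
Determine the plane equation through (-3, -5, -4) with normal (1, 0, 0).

The plane through P with normal n = (a, b, c) satisfies n·(r - P) = 0,
i.e. ax + by + cz = a·x₀ + b·y₀ + c·z₀.
d = 1·(-3) + 0·(-5) + 0·(-4)
  = -3 + 0 + 0
  = -3
Equation: x = -3

x = -3


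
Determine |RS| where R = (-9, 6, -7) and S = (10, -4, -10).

d = √[(x₂-x₁)² + (y₂-y₁)² + (z₂-z₁)²]
  = √[19² + (-10)² + (-3)²]
  = √[361 + 100 + 9]
  = √470
  ≈ 21.68

21.68


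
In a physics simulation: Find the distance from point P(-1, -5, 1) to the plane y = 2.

distance = |a·x₀ + b·y₀ + c·z₀ - d| / √(a² + b² + c²)
  = |0·(-1) + 1·(-5) + 0·1 - 2| / √(0² + 1² + 0²)
  = |0 - 5 + 0 - 2| / √(0 + 1 + 0)
  = |-7| / √1
  = 7 / 1
  ≈ 7

7


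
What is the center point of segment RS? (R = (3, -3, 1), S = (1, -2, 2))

M = ((x₁+x₂)/2, (y₁+y₂)/2, (z₁+z₂)/2)
  = ((3 + 1)/2, (-3 - 2)/2, (1 + 2)/2)
  = (4/2, -5/2, 3/2)
  = (2, -2.5, 1.5)

(2, -2.5, 1.5)


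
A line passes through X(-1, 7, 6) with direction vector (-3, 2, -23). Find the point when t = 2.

P(t) = X + t·d
  = (-1 + (-3)·2, 7 + 2·2, 6 + (-23)·2)
  = (-1 - 6, 7 + 4, 6 - 46)
  = (-7, 11, -40)

(-7, 11, -40)


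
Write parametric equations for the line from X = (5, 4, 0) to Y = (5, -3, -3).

Direction vector d = Y - X = (5 - 5, -3 - 4, -3 + 0) = (0, -7, -3)
Parametric form r = X + t·d:
x = 5, y = 4 - 7t, z = 0 - 3t

x = 5, y = 4 - 7t, z = 0 - 3t


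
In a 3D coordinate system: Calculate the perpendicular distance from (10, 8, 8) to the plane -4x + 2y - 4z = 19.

distance = |a·x₀ + b·y₀ + c·z₀ - d| / √(a² + b² + c²)
  = |(-4)·10 + 2·8 + (-4)·8 - 19| / √((-4)² + 2² + (-4)²)
  = |-40 + 16 - 32 - 19| / √(16 + 4 + 16)
  = |-75| / √36
  = 75 / 6
  ≈ 12.5

12.5


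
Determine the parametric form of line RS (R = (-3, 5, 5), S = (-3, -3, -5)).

Direction vector d = S - R = (-3 + 3, -3 - 5, -5 - 5) = (0, -8, -10)
Parametric form r = R + t·d:
x = -3, y = 5 - 8t, z = 5 - 10t

x = -3, y = 5 - 8t, z = 5 - 10t


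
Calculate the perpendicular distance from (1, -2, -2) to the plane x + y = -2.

distance = |a·x₀ + b·y₀ + c·z₀ - d| / √(a² + b² + c²)
  = |1·1 + 1·(-2) + 0·(-2) - (-2)| / √(1² + 1² + 0²)
  = |1 - 2 + 0 + 2| / √(1 + 1 + 0)
  = |1| / √2
  = 1 / 1.414
  ≈ 0.7071

0.7071


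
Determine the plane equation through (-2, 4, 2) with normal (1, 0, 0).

The plane through P with normal n = (a, b, c) satisfies n·(r - P) = 0,
i.e. ax + by + cz = a·x₀ + b·y₀ + c·z₀.
d = 1·(-2) + 0·4 + 0·2
  = -2 + 0 + 0
  = -2
Equation: x = -2

x = -2


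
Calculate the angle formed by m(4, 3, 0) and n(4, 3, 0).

m·n = 4·4 + 3·3 + 0·0 = 16 + 9 + 0 = 25
|m| = √(4² + 3² + 0²) = √25 ≈ 5
|n| = √(4² + 3² + 0²) = √25 ≈ 5
cos θ = (m·n)/(|m||n|) = 25/(5·5) ≈ 1
θ = arccos(1) ≈ 0°

0°


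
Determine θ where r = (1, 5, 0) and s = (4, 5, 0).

r·s = 1·4 + 5·5 + 0·0 = 4 + 25 + 0 = 29
|r| = √(1² + 5² + 0²) = √26 ≈ 5.099
|s| = √(4² + 5² + 0²) = √41 ≈ 6.403
cos θ = (r·s)/(|r||s|) = 29/(5.099·6.403) ≈ 0.8882
θ = arccos(0.8882) ≈ 27.35°

27.35°


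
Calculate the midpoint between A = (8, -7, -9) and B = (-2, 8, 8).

M = ((x₁+x₂)/2, (y₁+y₂)/2, (z₁+z₂)/2)
  = ((8 - 2)/2, (-7 + 8)/2, (-9 + 8)/2)
  = (6/2, 1/2, -1/2)
  = (3, 0.5, -0.5)

(3, 0.5, -0.5)


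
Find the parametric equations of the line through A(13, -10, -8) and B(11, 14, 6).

Direction vector d = B - A = (11 - 13, 14 + 10, 6 + 8) = (-2, 24, 14)
Parametric form r = A + t·d:
x = 13 - 2t, y = -10 + 24t, z = -8 + 14t

x = 13 - 2t, y = -10 + 24t, z = -8 + 14t


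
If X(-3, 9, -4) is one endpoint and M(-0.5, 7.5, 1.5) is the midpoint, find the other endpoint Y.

Y = 2M - X
  = (2·(-0.5) - (-3), 2·7.5 - 9, 2·1.5 - (-4))
  = (-1 + 3, 15 - 9, 3 + 4)
  = (2, 6, 7)

(2, 6, 7)


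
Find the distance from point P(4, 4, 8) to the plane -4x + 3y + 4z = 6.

distance = |a·x₀ + b·y₀ + c·z₀ - d| / √(a² + b² + c²)
  = |(-4)·4 + 3·4 + 4·8 - 6| / √((-4)² + 3² + 4²)
  = |-16 + 12 + 32 - 6| / √(16 + 9 + 16)
  = |22| / √41
  = 22 / 6.403
  ≈ 3.436

3.436


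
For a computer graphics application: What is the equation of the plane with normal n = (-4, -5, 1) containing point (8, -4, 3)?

The plane through P with normal n = (a, b, c) satisfies n·(r - P) = 0,
i.e. ax + by + cz = a·x₀ + b·y₀ + c·z₀.
d = (-4)·8 + (-5)·(-4) + 1·3
  = -32 + 20 + 3
  = -9
Equation: -4x - 5y + z = -9

-4x - 5y + z = -9


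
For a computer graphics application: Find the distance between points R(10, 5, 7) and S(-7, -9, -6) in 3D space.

d = √[(x₂-x₁)² + (y₂-y₁)² + (z₂-z₁)²]
  = √[(-17)² + (-14)² + (-13)²]
  = √[289 + 196 + 169]
  = √654
  ≈ 25.57

25.57


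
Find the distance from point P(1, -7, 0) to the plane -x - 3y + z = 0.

distance = |a·x₀ + b·y₀ + c·z₀ - d| / √(a² + b² + c²)
  = |(-1)·1 + (-3)·(-7) + 1·0 - 0| / √((-1)² + (-3)² + 1²)
  = |-1 + 21 + 0 + 0| / √(1 + 9 + 1)
  = |20| / √11
  = 20 / 3.317
  ≈ 6.03

6.03


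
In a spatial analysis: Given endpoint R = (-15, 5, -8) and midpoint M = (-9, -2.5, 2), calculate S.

S = 2M - R
  = (2·(-9) - (-15), 2·(-2.5) - 5, 2·2 - (-8))
  = (-18 + 15, -5 - 5, 4 + 8)
  = (-3, -10, 12)

(-3, -10, 12)


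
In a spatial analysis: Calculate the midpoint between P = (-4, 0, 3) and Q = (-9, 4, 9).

M = ((x₁+x₂)/2, (y₁+y₂)/2, (z₁+z₂)/2)
  = ((-4 - 9)/2, (0 + 4)/2, (3 + 9)/2)
  = (-13/2, 4/2, 12/2)
  = (-6.5, 2, 6)

(-6.5, 2, 6)


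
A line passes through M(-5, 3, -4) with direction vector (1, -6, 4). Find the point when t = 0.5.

P(t) = M + t·d
  = (-5 + 1·0.5, 3 + (-6)·0.5, -4 + 4·0.5)
  = (-5 + 0.5, 3 - 3, -4 + 2)
  = (-4.5, 0, -2)

(-4.5, 0, -2)


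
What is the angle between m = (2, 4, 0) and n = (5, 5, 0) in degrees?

m·n = 2·5 + 4·5 + 0·0 = 10 + 20 + 0 = 30
|m| = √(2² + 4² + 0²) = √20 ≈ 4.472
|n| = √(5² + 5² + 0²) = √50 ≈ 7.071
cos θ = (m·n)/(|m||n|) = 30/(4.472·7.071) ≈ 0.9487
θ = arccos(0.9487) ≈ 18.43°

18.43°


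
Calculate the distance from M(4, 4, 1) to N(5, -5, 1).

d = √[(x₂-x₁)² + (y₂-y₁)² + (z₂-z₁)²]
  = √[1² + (-9)² + 0²]
  = √[1 + 81 + 0]
  = √82
  ≈ 9.055

9.055


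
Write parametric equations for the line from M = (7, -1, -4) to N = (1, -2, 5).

Direction vector d = N - M = (1 - 7, -2 + 1, 5 + 4) = (-6, -1, 9)
Parametric form r = M + t·d:
x = 7 - 6t, y = -1 - t, z = -4 + 9t

x = 7 - 6t, y = -1 - t, z = -4 + 9t


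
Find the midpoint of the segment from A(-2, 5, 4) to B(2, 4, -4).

M = ((x₁+x₂)/2, (y₁+y₂)/2, (z₁+z₂)/2)
  = ((-2 + 2)/2, (5 + 4)/2, (4 - 4)/2)
  = (0/2, 9/2, 0/2)
  = (0, 4.5, 0)

(0, 4.5, 0)


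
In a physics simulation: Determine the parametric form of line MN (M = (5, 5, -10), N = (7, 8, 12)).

Direction vector d = N - M = (7 - 5, 8 - 5, 12 + 10) = (2, 3, 22)
Parametric form r = M + t·d:
x = 5 + 2t, y = 5 + 3t, z = -10 + 22t

x = 5 + 2t, y = 5 + 3t, z = -10 + 22t


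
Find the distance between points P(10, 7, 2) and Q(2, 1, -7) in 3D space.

d = √[(x₂-x₁)² + (y₂-y₁)² + (z₂-z₁)²]
  = √[(-8)² + (-6)² + (-9)²]
  = √[64 + 36 + 81]
  = √181
  ≈ 13.45

13.45


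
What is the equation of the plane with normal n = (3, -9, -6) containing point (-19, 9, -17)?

The plane through P with normal n = (a, b, c) satisfies n·(r - P) = 0,
i.e. ax + by + cz = a·x₀ + b·y₀ + c·z₀.
d = 3·(-19) + (-9)·9 + (-6)·(-17)
  = -57 - 81 + 102
  = -36
Equation: 3x - 9y - 6z = -36

3x - 9y - 6z = -36


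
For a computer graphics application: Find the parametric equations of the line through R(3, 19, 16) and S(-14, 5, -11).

Direction vector d = S - R = (-14 - 3, 5 - 19, -11 - 16) = (-17, -14, -27)
Parametric form r = R + t·d:
x = 3 - 17t, y = 19 - 14t, z = 16 - 27t

x = 3 - 17t, y = 19 - 14t, z = 16 - 27t


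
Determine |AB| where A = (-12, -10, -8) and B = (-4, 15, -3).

d = √[(x₂-x₁)² + (y₂-y₁)² + (z₂-z₁)²]
  = √[8² + 25² + 5²]
  = √[64 + 625 + 25]
  = √714
  ≈ 26.72

26.72


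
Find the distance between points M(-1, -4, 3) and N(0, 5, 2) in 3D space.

d = √[(x₂-x₁)² + (y₂-y₁)² + (z₂-z₁)²]
  = √[1² + 9² + (-1)²]
  = √[1 + 81 + 1]
  = √83
  ≈ 9.11

9.11


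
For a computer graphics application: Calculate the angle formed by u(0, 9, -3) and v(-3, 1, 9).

u·v = 0·(-3) + 9·1 + (-3)·9 = 0 + 9 - 27 = -18
|u| = √(0² + 9² + (-3)²) = √90 ≈ 9.487
|v| = √((-3)² + 1² + 9²) = √91 ≈ 9.539
cos θ = (u·v)/(|u||v|) = -18/(9.487·9.539) ≈ -0.1989
θ = arccos(-0.1989) ≈ 101.5°

101.5°


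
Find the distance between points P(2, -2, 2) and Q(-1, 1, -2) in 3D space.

d = √[(x₂-x₁)² + (y₂-y₁)² + (z₂-z₁)²]
  = √[(-3)² + 3² + (-4)²]
  = √[9 + 9 + 16]
  = √34
  ≈ 5.831

5.831


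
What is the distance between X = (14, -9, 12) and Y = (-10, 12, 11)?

d = √[(x₂-x₁)² + (y₂-y₁)² + (z₂-z₁)²]
  = √[(-24)² + 21² + (-1)²]
  = √[576 + 441 + 1]
  = √1018
  ≈ 31.91

31.91


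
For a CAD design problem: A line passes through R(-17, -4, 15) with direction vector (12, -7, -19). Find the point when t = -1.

P(t) = R + t·d
  = (-17 + 12·(-1), -4 + (-7)·(-1), 15 + (-19)·(-1))
  = (-17 - 12, -4 + 7, 15 + 19)
  = (-29, 3, 34)

(-29, 3, 34)


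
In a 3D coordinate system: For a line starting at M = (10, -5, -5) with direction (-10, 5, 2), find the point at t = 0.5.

P(t) = M + t·d
  = (10 + (-10)·0.5, -5 + 5·0.5, -5 + 2·0.5)
  = (10 - 5, -5 + 2.5, -5 + 1)
  = (5, -2.5, -4)

(5, -2.5, -4)


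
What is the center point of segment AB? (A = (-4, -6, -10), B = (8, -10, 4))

M = ((x₁+x₂)/2, (y₁+y₂)/2, (z₁+z₂)/2)
  = ((-4 + 8)/2, (-6 - 10)/2, (-10 + 4)/2)
  = (4/2, -16/2, -6/2)
  = (2, -8, -3)

(2, -8, -3)


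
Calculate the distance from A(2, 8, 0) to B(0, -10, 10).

d = √[(x₂-x₁)² + (y₂-y₁)² + (z₂-z₁)²]
  = √[(-2)² + (-18)² + 10²]
  = √[4 + 324 + 100]
  = √428
  ≈ 20.69

20.69


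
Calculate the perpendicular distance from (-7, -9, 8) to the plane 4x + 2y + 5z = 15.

distance = |a·x₀ + b·y₀ + c·z₀ - d| / √(a² + b² + c²)
  = |4·(-7) + 2·(-9) + 5·8 - 15| / √(4² + 2² + 5²)
  = |-28 - 18 + 40 - 15| / √(16 + 4 + 25)
  = |-21| / √45
  = 21 / 6.708
  ≈ 3.13

3.13


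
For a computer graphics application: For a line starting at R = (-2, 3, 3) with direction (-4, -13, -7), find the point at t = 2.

P(t) = R + t·d
  = (-2 + (-4)·2, 3 + (-13)·2, 3 + (-7)·2)
  = (-2 - 8, 3 - 26, 3 - 14)
  = (-10, -23, -11)

(-10, -23, -11)


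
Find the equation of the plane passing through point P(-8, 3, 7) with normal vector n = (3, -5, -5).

The plane through P with normal n = (a, b, c) satisfies n·(r - P) = 0,
i.e. ax + by + cz = a·x₀ + b·y₀ + c·z₀.
d = 3·(-8) + (-5)·3 + (-5)·7
  = -24 - 15 - 35
  = -74
Equation: 3x - 5y - 5z = -74

3x - 5y - 5z = -74


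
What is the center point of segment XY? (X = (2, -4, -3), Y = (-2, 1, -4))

M = ((x₁+x₂)/2, (y₁+y₂)/2, (z₁+z₂)/2)
  = ((2 - 2)/2, (-4 + 1)/2, (-3 - 4)/2)
  = (0/2, -3/2, -7/2)
  = (0, -1.5, -3.5)

(0, -1.5, -3.5)


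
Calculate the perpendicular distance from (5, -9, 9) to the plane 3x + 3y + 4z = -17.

distance = |a·x₀ + b·y₀ + c·z₀ - d| / √(a² + b² + c²)
  = |3·5 + 3·(-9) + 4·9 - (-17)| / √(3² + 3² + 4²)
  = |15 - 27 + 36 + 17| / √(9 + 9 + 16)
  = |41| / √34
  = 41 / 5.831
  ≈ 7.031

7.031


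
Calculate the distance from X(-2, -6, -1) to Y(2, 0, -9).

d = √[(x₂-x₁)² + (y₂-y₁)² + (z₂-z₁)²]
  = √[4² + 6² + (-8)²]
  = √[16 + 36 + 64]
  = √116
  ≈ 10.77

10.77


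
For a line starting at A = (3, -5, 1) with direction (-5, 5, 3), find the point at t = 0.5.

P(t) = A + t·d
  = (3 + (-5)·0.5, -5 + 5·0.5, 1 + 3·0.5)
  = (3 - 2.5, -5 + 2.5, 1 + 1.5)
  = (0.5, -2.5, 2.5)

(0.5, -2.5, 2.5)


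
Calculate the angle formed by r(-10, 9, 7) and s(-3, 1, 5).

r·s = (-10)·(-3) + 9·1 + 7·5 = 30 + 9 + 35 = 74
|r| = √((-10)² + 9² + 7²) = √230 ≈ 15.17
|s| = √((-3)² + 1² + 5²) = √35 ≈ 5.916
cos θ = (r·s)/(|r||s|) = 74/(15.17·5.916) ≈ 0.8248
θ = arccos(0.8248) ≈ 34.43°

34.43°


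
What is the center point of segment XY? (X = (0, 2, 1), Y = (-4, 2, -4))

M = ((x₁+x₂)/2, (y₁+y₂)/2, (z₁+z₂)/2)
  = ((0 - 4)/2, (2 + 2)/2, (1 - 4)/2)
  = (-4/2, 4/2, -3/2)
  = (-2, 2, -1.5)

(-2, 2, -1.5)


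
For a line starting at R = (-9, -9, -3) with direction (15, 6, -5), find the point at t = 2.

P(t) = R + t·d
  = (-9 + 15·2, -9 + 6·2, -3 + (-5)·2)
  = (-9 + 30, -9 + 12, -3 - 10)
  = (21, 3, -13)

(21, 3, -13)


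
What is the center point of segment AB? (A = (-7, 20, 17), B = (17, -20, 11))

M = ((x₁+x₂)/2, (y₁+y₂)/2, (z₁+z₂)/2)
  = ((-7 + 17)/2, (20 - 20)/2, (17 + 11)/2)
  = (10/2, 0/2, 28/2)
  = (5, 0, 14)

(5, 0, 14)


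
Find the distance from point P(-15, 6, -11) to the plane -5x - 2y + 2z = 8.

distance = |a·x₀ + b·y₀ + c·z₀ - d| / √(a² + b² + c²)
  = |(-5)·(-15) + (-2)·6 + 2·(-11) - 8| / √((-5)² + (-2)² + 2²)
  = |75 - 12 - 22 - 8| / √(25 + 4 + 4)
  = |33| / √33
  = 33 / 5.745
  ≈ 5.745

5.745


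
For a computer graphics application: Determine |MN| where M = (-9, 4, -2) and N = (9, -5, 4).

d = √[(x₂-x₁)² + (y₂-y₁)² + (z₂-z₁)²]
  = √[18² + (-9)² + 6²]
  = √[324 + 81 + 36]
  = √441
  ≈ 21

21


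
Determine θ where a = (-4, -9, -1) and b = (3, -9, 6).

a·b = (-4)·3 + (-9)·(-9) + (-1)·6 = -12 + 81 - 6 = 63
|a| = √((-4)² + (-9)² + (-1)²) = √98 ≈ 9.899
|b| = √(3² + (-9)² + 6²) = √126 ≈ 11.22
cos θ = (a·b)/(|a||b|) = 63/(9.899·11.22) ≈ 0.5669
θ = arccos(0.5669) ≈ 55.46°

55.46°


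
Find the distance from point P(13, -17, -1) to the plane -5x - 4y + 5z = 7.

distance = |a·x₀ + b·y₀ + c·z₀ - d| / √(a² + b² + c²)
  = |(-5)·13 + (-4)·(-17) + 5·(-1) - 7| / √((-5)² + (-4)² + 5²)
  = |-65 + 68 - 5 - 7| / √(25 + 16 + 25)
  = |-9| / √66
  = 9 / 8.124
  ≈ 1.108

1.108


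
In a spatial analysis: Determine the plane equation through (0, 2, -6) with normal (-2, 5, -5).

The plane through P with normal n = (a, b, c) satisfies n·(r - P) = 0,
i.e. ax + by + cz = a·x₀ + b·y₀ + c·z₀.
d = (-2)·0 + 5·2 + (-5)·(-6)
  = 0 + 10 + 30
  = 40
Equation: -2x + 5y - 5z = 40

-2x + 5y - 5z = 40


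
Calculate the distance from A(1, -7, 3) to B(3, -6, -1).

d = √[(x₂-x₁)² + (y₂-y₁)² + (z₂-z₁)²]
  = √[2² + 1² + (-4)²]
  = √[4 + 1 + 16]
  = √21
  ≈ 4.583

4.583


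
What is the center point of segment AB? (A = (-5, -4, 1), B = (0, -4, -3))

M = ((x₁+x₂)/2, (y₁+y₂)/2, (z₁+z₂)/2)
  = ((-5 + 0)/2, (-4 - 4)/2, (1 - 3)/2)
  = (-5/2, -8/2, -2/2)
  = (-2.5, -4, -1)

(-2.5, -4, -1)


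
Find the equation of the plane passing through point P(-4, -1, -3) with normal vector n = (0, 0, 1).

The plane through P with normal n = (a, b, c) satisfies n·(r - P) = 0,
i.e. ax + by + cz = a·x₀ + b·y₀ + c·z₀.
d = 0·(-4) + 0·(-1) + 1·(-3)
  = 0 + 0 - 3
  = -3
Equation: z = -3

z = -3


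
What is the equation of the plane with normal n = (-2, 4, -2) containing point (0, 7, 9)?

The plane through P with normal n = (a, b, c) satisfies n·(r - P) = 0,
i.e. ax + by + cz = a·x₀ + b·y₀ + c·z₀.
d = (-2)·0 + 4·7 + (-2)·9
  = 0 + 28 - 18
  = 10
Equation: -2x + 4y - 2z = 10

-2x + 4y - 2z = 10


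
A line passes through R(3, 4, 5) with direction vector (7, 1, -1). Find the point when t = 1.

P(t) = R + t·d
  = (3 + 7·1, 4 + 1·1, 5 + (-1)·1)
  = (3 + 7, 4 + 1, 5 - 1)
  = (10, 5, 4)

(10, 5, 4)


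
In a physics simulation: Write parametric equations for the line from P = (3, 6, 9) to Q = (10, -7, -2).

Direction vector d = Q - P = (10 - 3, -7 - 6, -2 - 9) = (7, -13, -11)
Parametric form r = P + t·d:
x = 3 + 7t, y = 6 - 13t, z = 9 - 11t

x = 3 + 7t, y = 6 - 13t, z = 9 - 11t


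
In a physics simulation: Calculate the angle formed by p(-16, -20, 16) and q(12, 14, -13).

p·q = (-16)·12 + (-20)·14 + 16·(-13) = -192 - 280 - 208 = -680
|p| = √((-16)² + (-20)² + 16²) = √912 ≈ 30.2
|q| = √(12² + 14² + (-13)²) = √509 ≈ 22.56
cos θ = (p·q)/(|p||q|) = -680/(30.2·22.56) ≈ -0.9981
θ = arccos(-0.9981) ≈ 176.4°

176.4°


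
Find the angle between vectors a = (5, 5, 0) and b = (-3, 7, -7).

a·b = 5·(-3) + 5·7 + 0·(-7) = -15 + 35 + 0 = 20
|a| = √(5² + 5² + 0²) = √50 ≈ 7.071
|b| = √((-3)² + 7² + (-7)²) = √107 ≈ 10.34
cos θ = (a·b)/(|a||b|) = 20/(7.071·10.34) ≈ 0.2734
θ = arccos(0.2734) ≈ 74.13°

74.13°


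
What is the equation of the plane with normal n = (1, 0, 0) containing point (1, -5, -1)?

The plane through P with normal n = (a, b, c) satisfies n·(r - P) = 0,
i.e. ax + by + cz = a·x₀ + b·y₀ + c·z₀.
d = 1·1 + 0·(-5) + 0·(-1)
  = 1 + 0 + 0
  = 1
Equation: x = 1

x = 1


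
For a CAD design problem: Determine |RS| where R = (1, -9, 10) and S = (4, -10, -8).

d = √[(x₂-x₁)² + (y₂-y₁)² + (z₂-z₁)²]
  = √[3² + (-1)² + (-18)²]
  = √[9 + 1 + 324]
  = √334
  ≈ 18.28

18.28


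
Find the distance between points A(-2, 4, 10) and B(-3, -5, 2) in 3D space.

d = √[(x₂-x₁)² + (y₂-y₁)² + (z₂-z₁)²]
  = √[(-1)² + (-9)² + (-8)²]
  = √[1 + 81 + 64]
  = √146
  ≈ 12.08

12.08


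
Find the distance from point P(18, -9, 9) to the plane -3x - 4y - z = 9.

distance = |a·x₀ + b·y₀ + c·z₀ - d| / √(a² + b² + c²)
  = |(-3)·18 + (-4)·(-9) + (-1)·9 - 9| / √((-3)² + (-4)² + (-1)²)
  = |-54 + 36 - 9 - 9| / √(9 + 16 + 1)
  = |-36| / √26
  = 36 / 5.099
  ≈ 7.06

7.06


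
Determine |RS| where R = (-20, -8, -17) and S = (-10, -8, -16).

d = √[(x₂-x₁)² + (y₂-y₁)² + (z₂-z₁)²]
  = √[10² + 0² + 1²]
  = √[100 + 0 + 1]
  = √101
  ≈ 10.05

10.05


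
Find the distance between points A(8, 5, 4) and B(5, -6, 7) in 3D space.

d = √[(x₂-x₁)² + (y₂-y₁)² + (z₂-z₁)²]
  = √[(-3)² + (-11)² + 3²]
  = √[9 + 121 + 9]
  = √139
  ≈ 11.79

11.79


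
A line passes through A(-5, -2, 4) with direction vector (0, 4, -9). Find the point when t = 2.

P(t) = A + t·d
  = (-5 + 0·2, -2 + 4·2, 4 + (-9)·2)
  = (-5 + 0, -2 + 8, 4 - 18)
  = (-5, 6, -14)

(-5, 6, -14)


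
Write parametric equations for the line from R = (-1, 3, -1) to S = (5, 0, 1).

Direction vector d = S - R = (5 + 1, 0 - 3, 1 + 1) = (6, -3, 2)
Parametric form r = R + t·d:
x = -1 + 6t, y = 3 - 3t, z = -1 + 2t

x = -1 + 6t, y = 3 - 3t, z = -1 + 2t


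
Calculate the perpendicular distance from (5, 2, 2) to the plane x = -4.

distance = |a·x₀ + b·y₀ + c·z₀ - d| / √(a² + b² + c²)
  = |1·5 + 0·2 + 0·2 - (-4)| / √(1² + 0² + 0²)
  = |5 + 0 + 0 + 4| / √(1 + 0 + 0)
  = |9| / √1
  = 9 / 1
  ≈ 9

9


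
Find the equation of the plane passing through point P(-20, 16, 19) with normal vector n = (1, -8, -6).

The plane through P with normal n = (a, b, c) satisfies n·(r - P) = 0,
i.e. ax + by + cz = a·x₀ + b·y₀ + c·z₀.
d = 1·(-20) + (-8)·16 + (-6)·19
  = -20 - 128 - 114
  = -262
Equation: x - 8y - 6z = -262

x - 8y - 6z = -262


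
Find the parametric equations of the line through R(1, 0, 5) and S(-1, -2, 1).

Direction vector d = S - R = (-1 - 1, -2 + 0, 1 - 5) = (-2, -2, -4)
Parametric form r = R + t·d:
x = 1 - 2t, y = 0 - 2t, z = 5 - 4t

x = 1 - 2t, y = 0 - 2t, z = 5 - 4t


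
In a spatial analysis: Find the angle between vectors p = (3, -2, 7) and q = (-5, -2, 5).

p·q = 3·(-5) + (-2)·(-2) + 7·5 = -15 + 4 + 35 = 24
|p| = √(3² + (-2)² + 7²) = √62 ≈ 7.874
|q| = √((-5)² + (-2)² + 5²) = √54 ≈ 7.348
cos θ = (p·q)/(|p||q|) = 24/(7.874·7.348) ≈ 0.4148
θ = arccos(0.4148) ≈ 65.49°

65.49°


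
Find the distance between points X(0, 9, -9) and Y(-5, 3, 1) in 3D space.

d = √[(x₂-x₁)² + (y₂-y₁)² + (z₂-z₁)²]
  = √[(-5)² + (-6)² + 10²]
  = √[25 + 36 + 100]
  = √161
  ≈ 12.69

12.69


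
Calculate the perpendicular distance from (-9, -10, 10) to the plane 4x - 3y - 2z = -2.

distance = |a·x₀ + b·y₀ + c·z₀ - d| / √(a² + b² + c²)
  = |4·(-9) + (-3)·(-10) + (-2)·10 - (-2)| / √(4² + (-3)² + (-2)²)
  = |-36 + 30 - 20 + 2| / √(16 + 9 + 4)
  = |-24| / √29
  = 24 / 5.385
  ≈ 4.457

4.457


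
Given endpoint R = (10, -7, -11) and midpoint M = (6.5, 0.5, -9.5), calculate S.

S = 2M - R
  = (2·6.5 - 10, 2·0.5 - (-7), 2·(-9.5) - (-11))
  = (13 - 10, 1 + 7, -19 + 11)
  = (3, 8, -8)

(3, 8, -8)


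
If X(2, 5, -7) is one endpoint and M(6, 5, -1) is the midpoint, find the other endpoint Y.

Y = 2M - X
  = (2·6 - 2, 2·5 - 5, 2·(-1) - (-7))
  = (12 - 2, 10 - 5, -2 + 7)
  = (10, 5, 5)

(10, 5, 5)


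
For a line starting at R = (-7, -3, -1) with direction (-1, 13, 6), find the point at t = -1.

P(t) = R + t·d
  = (-7 + (-1)·(-1), -3 + 13·(-1), -1 + 6·(-1))
  = (-7 + 1, -3 - 13, -1 - 6)
  = (-6, -16, -7)

(-6, -16, -7)


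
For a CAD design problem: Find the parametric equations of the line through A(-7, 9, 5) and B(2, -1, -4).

Direction vector d = B - A = (2 + 7, -1 - 9, -4 - 5) = (9, -10, -9)
Parametric form r = A + t·d:
x = -7 + 9t, y = 9 - 10t, z = 5 - 9t

x = -7 + 9t, y = 9 - 10t, z = 5 - 9t


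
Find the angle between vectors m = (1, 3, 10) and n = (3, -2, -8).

m·n = 1·3 + 3·(-2) + 10·(-8) = 3 - 6 - 80 = -83
|m| = √(1² + 3² + 10²) = √110 ≈ 10.49
|n| = √(3² + (-2)² + (-8)²) = √77 ≈ 8.775
cos θ = (m·n)/(|m||n|) = -83/(10.49·8.775) ≈ -0.9019
θ = arccos(-0.9019) ≈ 154.4°

154.4°


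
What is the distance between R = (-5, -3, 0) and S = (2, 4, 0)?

d = √[(x₂-x₁)² + (y₂-y₁)² + (z₂-z₁)²]
  = √[7² + 7² + 0²]
  = √[49 + 49 + 0]
  = √98
  ≈ 9.899

9.899


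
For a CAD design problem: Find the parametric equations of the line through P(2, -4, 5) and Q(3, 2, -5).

Direction vector d = Q - P = (3 - 2, 2 + 4, -5 - 5) = (1, 6, -10)
Parametric form r = P + t·d:
x = 2 + t, y = -4 + 6t, z = 5 - 10t

x = 2 + t, y = -4 + 6t, z = 5 - 10t


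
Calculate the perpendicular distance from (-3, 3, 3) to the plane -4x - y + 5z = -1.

distance = |a·x₀ + b·y₀ + c·z₀ - d| / √(a² + b² + c²)
  = |(-4)·(-3) + (-1)·3 + 5·3 - (-1)| / √((-4)² + (-1)² + 5²)
  = |12 - 3 + 15 + 1| / √(16 + 1 + 25)
  = |25| / √42
  = 25 / 6.481
  ≈ 3.858

3.858


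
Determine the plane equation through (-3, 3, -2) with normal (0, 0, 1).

The plane through P with normal n = (a, b, c) satisfies n·(r - P) = 0,
i.e. ax + by + cz = a·x₀ + b·y₀ + c·z₀.
d = 0·(-3) + 0·3 + 1·(-2)
  = 0 + 0 - 2
  = -2
Equation: z = -2

z = -2


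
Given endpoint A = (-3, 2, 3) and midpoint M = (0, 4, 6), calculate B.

B = 2M - A
  = (2·0 - (-3), 2·4 - 2, 2·6 - 3)
  = (0 + 3, 8 - 2, 12 - 3)
  = (3, 6, 9)

(3, 6, 9)


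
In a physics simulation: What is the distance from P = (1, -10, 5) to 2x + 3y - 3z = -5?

distance = |a·x₀ + b·y₀ + c·z₀ - d| / √(a² + b² + c²)
  = |2·1 + 3·(-10) + (-3)·5 - (-5)| / √(2² + 3² + (-3)²)
  = |2 - 30 - 15 + 5| / √(4 + 9 + 9)
  = |-38| / √22
  = 38 / 4.69
  ≈ 8.102

8.102


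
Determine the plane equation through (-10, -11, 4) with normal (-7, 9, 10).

The plane through P with normal n = (a, b, c) satisfies n·(r - P) = 0,
i.e. ax + by + cz = a·x₀ + b·y₀ + c·z₀.
d = (-7)·(-10) + 9·(-11) + 10·4
  = 70 - 99 + 40
  = 11
Equation: -7x + 9y + 10z = 11

-7x + 9y + 10z = 11
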